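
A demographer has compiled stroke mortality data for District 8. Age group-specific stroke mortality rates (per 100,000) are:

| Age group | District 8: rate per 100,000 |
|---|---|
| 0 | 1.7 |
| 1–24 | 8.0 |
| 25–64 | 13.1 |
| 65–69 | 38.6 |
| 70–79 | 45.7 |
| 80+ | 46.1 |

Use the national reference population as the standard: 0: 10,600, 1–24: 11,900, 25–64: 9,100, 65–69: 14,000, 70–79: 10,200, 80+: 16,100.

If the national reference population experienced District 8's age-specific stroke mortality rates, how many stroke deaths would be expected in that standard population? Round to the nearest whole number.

Expected stroke deaths = Σ (standard pop × age-specific rate ÷ 100,000)
= 10,600×1.7/100,000 + 11,900×8.0/100,000 + 9,100×13.1/100,000 + 14,000×38.6/100,000 + 10,200×45.7/100,000 + 16,100×46.1/100,000
= 0.18 + 0.95 + 1.19 + 5.40 + 4.66 + 7.42 = 19.81.

20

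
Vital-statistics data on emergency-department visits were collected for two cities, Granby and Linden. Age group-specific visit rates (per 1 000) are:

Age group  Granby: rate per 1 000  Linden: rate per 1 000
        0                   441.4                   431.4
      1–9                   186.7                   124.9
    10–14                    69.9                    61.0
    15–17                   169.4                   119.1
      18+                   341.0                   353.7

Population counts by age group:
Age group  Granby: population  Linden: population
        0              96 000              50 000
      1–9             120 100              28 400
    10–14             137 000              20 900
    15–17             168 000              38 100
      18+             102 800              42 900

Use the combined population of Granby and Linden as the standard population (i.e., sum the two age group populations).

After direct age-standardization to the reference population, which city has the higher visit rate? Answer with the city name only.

Combined standard total = 804 200; weights = 0.1815, 0.1847, 0.1963, 0.2563, 0.1812.
Granby: 0.1815×441.4 + 0.1847×186.7 + 0.1963×69.9 + 0.2563×169.4 + 0.1812×341.0 = 233.5285 per 1 000.
Linden: 0.1815×431.4 + 0.1847×124.9 + 0.1963×61.0 + 0.2563×119.1 + 0.1812×353.7 = 207.9639 per 1 000.
The crude rates (221.01 vs 255.70) would put Linden higher, but that reflects its age composition; once standardized to a common age structure, Granby has the higher underlying rate.

Granby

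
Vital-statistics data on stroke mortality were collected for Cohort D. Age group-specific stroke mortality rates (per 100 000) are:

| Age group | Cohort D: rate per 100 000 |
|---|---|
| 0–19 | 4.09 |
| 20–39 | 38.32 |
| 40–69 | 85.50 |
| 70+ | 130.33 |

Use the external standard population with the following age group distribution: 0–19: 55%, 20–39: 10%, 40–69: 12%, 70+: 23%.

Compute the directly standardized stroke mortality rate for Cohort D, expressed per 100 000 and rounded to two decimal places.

Standard weights: 0.55, 0.10, 0.12, 0.23.
Standardized rate: 0.5500×4.09 + 0.1000×38.32 + 0.1200×85.50 + 0.2300×130.33 = 46.3174 per 100 000.

46.32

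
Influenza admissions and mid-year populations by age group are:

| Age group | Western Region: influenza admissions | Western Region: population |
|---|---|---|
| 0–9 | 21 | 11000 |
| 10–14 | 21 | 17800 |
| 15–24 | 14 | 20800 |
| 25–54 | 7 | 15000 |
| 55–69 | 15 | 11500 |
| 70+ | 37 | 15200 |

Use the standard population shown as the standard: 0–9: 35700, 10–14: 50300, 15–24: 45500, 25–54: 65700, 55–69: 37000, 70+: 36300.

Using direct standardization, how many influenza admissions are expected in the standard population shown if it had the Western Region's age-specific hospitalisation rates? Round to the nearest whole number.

Age-specific rates per 100000 for the Western Region: 190.91, 117.98, 67.31, 46.67, 130.43, 243.42.
Expected influenza admissions = Σ (standard pop × age-specific rate ÷ 100000)
= 35700×190.91/100000 + 50300×117.98/100000 + 45500×67.31/100000 + 65700×46.67/100000 + 37000×130.43/100000 + 36300×243.42/100000
= 68.15 + 59.34 + 30.62 + 30.66 + 48.26 + 88.36 = 325.40.

325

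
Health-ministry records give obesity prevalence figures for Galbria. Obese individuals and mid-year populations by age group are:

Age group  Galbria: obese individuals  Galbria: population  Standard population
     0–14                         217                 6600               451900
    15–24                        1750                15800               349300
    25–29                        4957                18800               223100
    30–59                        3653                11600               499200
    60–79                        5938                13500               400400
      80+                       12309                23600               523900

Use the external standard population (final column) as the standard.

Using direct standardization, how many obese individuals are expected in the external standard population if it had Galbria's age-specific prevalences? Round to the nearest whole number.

Age-specific rates per 1000 for Galbria: 32.879, 110.759, 263.670, 314.914, 439.852, 521.568.
Expected obese individuals = Σ (standard pop × age-specific rate ÷ 1000)
= 451900×32.879/1000 + 349300×110.759/1000 + 223100×263.670/1000 + 499200×314.914/1000 + 400400×439.852/1000 + 523900×521.568/1000
= 14857.92 + 38688.29 + 58824.82 + 157204.97 + 176116.68 + 273249.37 = 718942.06.

718942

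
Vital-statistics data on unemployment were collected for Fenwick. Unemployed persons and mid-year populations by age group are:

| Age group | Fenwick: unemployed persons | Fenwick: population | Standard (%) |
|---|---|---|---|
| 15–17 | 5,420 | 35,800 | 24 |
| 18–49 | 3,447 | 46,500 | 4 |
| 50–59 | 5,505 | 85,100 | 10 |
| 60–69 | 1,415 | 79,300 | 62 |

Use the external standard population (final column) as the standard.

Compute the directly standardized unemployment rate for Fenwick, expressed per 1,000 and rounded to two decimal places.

Age-specific rates per 1,000 for Fenwick: 151.397, 74.129, 64.689, 17.844.
Standard weights: 0.24, 0.04, 0.10, 0.62.
Standardized rate: 0.2400×151.397 + 0.0400×74.129 + 0.1000×64.689 + 0.6200×17.844 = 56.8323 per 1,000.

56.83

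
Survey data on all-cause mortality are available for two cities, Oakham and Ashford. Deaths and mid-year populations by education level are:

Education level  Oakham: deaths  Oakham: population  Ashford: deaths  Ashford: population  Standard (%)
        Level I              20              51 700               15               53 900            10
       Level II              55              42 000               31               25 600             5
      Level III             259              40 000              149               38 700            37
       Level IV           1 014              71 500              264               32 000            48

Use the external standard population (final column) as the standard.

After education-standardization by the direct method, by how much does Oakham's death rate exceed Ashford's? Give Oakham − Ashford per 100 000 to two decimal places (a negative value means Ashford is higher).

Education-specific rates per 100 000 for Oakham: 38.68, 130.95, 647.50, 1418.18.
For Ashford: 27.83, 121.09, 385.01, 825.00.
Standard weights: 0.10, 0.05, 0.37, 0.48.
Oakham: 0.1000×38.68 + 0.0500×130.95 + 0.3700×647.50 + 0.4800×1418.18 = 930.7184 per 100 000.
Ashford: 0.1000×27.83 + 0.0500×121.09 + 0.3700×385.01 + 0.4800×825.00 = 547.2924 per 100 000.
Difference = 930.7184 − 547.2924 = 383.4260.

383.43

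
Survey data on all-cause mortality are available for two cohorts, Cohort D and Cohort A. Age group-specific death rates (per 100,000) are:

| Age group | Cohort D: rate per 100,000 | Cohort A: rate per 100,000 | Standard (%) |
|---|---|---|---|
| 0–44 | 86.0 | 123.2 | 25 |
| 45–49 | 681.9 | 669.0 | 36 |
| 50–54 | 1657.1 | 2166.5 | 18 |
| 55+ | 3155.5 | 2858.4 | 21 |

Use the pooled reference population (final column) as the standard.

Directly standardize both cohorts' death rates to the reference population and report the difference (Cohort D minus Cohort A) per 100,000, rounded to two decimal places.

-33.96

Standard weights: 0.25, 0.36, 0.18, 0.21.
Cohort D: 0.2500×86.0 + 0.3600×681.9 + 0.1800×1657.1 + 0.2100×3155.5 = 1227.9170 per 100,000.
Cohort A: 0.2500×123.2 + 0.3600×669.0 + 0.1800×2166.5 + 0.2100×2858.4 = 1261.8740 per 100,000.
Difference = 1227.9170 − 1261.8740 = -33.9570.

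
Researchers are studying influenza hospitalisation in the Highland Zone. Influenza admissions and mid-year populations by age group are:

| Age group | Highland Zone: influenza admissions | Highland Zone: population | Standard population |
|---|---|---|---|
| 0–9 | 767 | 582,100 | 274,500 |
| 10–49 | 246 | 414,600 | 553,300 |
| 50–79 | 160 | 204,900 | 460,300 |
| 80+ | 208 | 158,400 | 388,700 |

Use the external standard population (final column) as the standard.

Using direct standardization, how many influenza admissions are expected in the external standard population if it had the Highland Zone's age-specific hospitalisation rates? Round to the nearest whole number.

Age-specific rates per 100,000 for the Highland Zone: 131.76, 59.33, 78.09, 131.31.
Expected influenza admissions = Σ (standard pop × age-specific rate ÷ 100,000)
= 274,500×131.76/100,000 + 553,300×59.33/100,000 + 460,300×78.09/100,000 + 388,700×131.31/100,000
= 361.69 + 328.30 + 359.43 + 510.41 = 1559.84.

1560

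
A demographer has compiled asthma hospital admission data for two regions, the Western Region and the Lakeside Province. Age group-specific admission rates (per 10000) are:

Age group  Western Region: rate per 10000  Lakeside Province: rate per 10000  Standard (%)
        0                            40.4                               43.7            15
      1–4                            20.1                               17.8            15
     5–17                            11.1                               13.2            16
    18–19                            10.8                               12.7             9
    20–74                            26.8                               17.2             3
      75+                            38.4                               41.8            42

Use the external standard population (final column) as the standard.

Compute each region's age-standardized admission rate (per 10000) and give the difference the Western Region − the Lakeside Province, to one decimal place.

Standard weights: 0.15, 0.15, 0.16, 0.09, 0.03, 0.42.
The Western Region: 0.1500×40.4 + 0.1500×20.1 + 0.1600×11.1 + 0.0900×10.8 + 0.0300×26.8 + 0.4200×38.4 = 28.7550 per 10000.
The Lakeside Province: 0.1500×43.7 + 0.1500×17.8 + 0.1600×13.2 + 0.0900×12.7 + 0.0300×17.2 + 0.4200×41.8 = 30.5520 per 10000.
Difference = 28.7550 − 30.5520 = -1.7970.

-1.8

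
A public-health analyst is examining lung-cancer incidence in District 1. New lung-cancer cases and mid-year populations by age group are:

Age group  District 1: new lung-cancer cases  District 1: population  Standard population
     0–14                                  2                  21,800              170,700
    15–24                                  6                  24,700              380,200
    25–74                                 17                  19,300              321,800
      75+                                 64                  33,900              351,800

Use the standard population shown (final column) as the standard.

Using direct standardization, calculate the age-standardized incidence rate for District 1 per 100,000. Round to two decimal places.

86.21

Age-specific rates per 100,000 for District 1: 9.17, 24.29, 88.08, 188.79.
Standard total = 1,224,500; weights = 0.1394, 0.3105, 0.2628, 0.2873.
Standardized rate: 0.1394×9.17 + 0.3105×24.29 + 0.2628×88.08 + 0.2873×188.79 = 86.2093 per 100,000.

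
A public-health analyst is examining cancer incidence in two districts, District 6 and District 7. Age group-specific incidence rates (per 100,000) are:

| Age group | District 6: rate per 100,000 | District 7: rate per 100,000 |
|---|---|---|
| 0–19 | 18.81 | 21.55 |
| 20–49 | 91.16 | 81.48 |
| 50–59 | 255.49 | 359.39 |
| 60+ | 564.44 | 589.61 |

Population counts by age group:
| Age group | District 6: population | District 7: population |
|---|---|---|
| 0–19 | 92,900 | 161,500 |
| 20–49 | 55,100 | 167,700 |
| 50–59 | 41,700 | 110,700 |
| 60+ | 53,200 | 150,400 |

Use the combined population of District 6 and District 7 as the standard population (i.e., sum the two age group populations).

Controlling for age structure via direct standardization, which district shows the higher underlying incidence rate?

District 7

Combined standard total = 833,200; weights = 0.3053, 0.2674, 0.1829, 0.2444.
District 6: 0.3053×18.81 + 0.2674×91.16 + 0.1829×255.49 + 0.2444×564.44 = 214.7772 per 100,000.
District 7: 0.3053×21.55 + 0.2674×81.48 + 0.1829×359.39 + 0.2444×589.61 = 238.1801 per 100,000.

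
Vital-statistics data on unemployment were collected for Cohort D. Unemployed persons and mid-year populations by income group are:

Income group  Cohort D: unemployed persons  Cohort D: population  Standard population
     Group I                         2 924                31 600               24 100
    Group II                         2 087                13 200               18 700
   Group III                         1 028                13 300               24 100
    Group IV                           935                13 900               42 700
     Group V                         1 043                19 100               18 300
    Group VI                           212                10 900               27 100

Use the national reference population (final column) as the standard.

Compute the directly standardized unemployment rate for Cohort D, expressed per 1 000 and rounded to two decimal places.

Income-specific rates per 1 000 for Cohort D: 92.532, 158.106, 77.293, 67.266, 54.607, 19.450.
Standard total = 155 000; weights = 0.1555, 0.1206, 0.1555, 0.2755, 0.1181, 0.1748.
Standardized rate: 0.1555×92.532 + 0.1206×158.106 + 0.1555×77.293 + 0.2755×67.266 + 0.1181×54.607 + 0.1748×19.450 = 73.8582 per 1 000.

73.86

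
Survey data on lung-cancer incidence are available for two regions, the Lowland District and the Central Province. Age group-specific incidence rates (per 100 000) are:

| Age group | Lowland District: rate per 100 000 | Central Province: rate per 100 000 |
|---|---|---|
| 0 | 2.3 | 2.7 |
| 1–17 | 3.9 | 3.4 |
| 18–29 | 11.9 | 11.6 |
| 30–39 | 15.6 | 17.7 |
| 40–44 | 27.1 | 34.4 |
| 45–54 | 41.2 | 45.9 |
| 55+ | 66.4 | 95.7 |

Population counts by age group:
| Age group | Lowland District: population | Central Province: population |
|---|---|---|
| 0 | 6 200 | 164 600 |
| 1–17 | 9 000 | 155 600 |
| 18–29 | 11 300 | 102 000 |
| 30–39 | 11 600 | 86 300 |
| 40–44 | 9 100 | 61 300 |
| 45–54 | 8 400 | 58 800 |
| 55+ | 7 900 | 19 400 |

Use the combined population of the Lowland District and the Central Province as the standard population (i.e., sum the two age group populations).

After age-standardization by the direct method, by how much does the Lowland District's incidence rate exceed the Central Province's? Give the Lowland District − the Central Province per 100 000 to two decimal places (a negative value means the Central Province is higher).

Combined standard total = 711 500; weights = 0.2401, 0.2313, 0.1592, 0.1376, 0.0989, 0.0944, 0.0384.
The Lowland District: 0.2401×2.3 + 0.2313×3.9 + 0.1592×11.9 + 0.1376×15.6 + 0.0989×27.1 + 0.0944×41.2 + 0.0384×66.4 = 14.6163 per 100 000.
The Central Province: 0.2401×2.7 + 0.2313×3.4 + 0.1592×11.6 + 0.1376×17.7 + 0.0989×34.4 + 0.0944×45.9 + 0.0384×95.7 = 17.1283 per 100 000.
Difference = 14.6163 − 17.1283 = -2.5120.

-2.51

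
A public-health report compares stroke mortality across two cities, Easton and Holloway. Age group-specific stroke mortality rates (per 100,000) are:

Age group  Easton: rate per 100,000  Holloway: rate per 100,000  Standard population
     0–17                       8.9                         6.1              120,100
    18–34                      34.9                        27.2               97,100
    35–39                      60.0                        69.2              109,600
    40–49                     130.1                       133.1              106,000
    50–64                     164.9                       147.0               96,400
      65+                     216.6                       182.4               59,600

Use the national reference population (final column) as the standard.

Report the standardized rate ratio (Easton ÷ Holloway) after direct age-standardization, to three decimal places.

1.070

Standard total = 588,800; weights = 0.2040, 0.1649, 0.1861, 0.1800, 0.1637, 0.1012.
Easton: 0.2040×8.9 + 0.1649×34.9 + 0.1861×60.0 + 0.1800×130.1 + 0.1637×164.9 + 0.1012×216.6 = 91.0836 per 100,000.
Holloway: 0.2040×6.1 + 0.1649×27.2 + 0.1861×69.2 + 0.1800×133.1 + 0.1637×147.0 + 0.1012×182.4 = 85.1027 per 100,000.
Ratio = 91.0836 ÷ 85.1027 = 1.07028.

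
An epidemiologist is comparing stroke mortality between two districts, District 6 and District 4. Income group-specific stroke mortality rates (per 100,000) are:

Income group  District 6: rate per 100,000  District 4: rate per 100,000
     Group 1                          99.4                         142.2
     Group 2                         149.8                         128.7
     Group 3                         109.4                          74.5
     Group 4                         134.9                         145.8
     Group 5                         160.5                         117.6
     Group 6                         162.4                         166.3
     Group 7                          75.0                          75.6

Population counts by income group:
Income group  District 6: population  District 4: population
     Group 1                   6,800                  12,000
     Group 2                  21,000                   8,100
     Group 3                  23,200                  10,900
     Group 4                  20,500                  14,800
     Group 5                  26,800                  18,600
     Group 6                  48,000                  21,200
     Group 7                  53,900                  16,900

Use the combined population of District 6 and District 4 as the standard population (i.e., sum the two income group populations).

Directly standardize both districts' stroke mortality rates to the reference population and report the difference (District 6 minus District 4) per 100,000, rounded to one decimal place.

Combined standard total = 302,700; weights = 0.0621, 0.0961, 0.1127, 0.1166, 0.1500, 0.2286, 0.2339.
District 6: 0.0621×99.4 + 0.0961×149.8 + 0.1127×109.4 + 0.1166×134.9 + 0.1500×160.5 + 0.2286×162.4 + 0.2339×75.0 = 127.3710 per 100,000.
District 4: 0.0621×142.2 + 0.0961×128.7 + 0.1127×74.5 + 0.1166×145.8 + 0.1500×117.6 + 0.2286×166.3 + 0.2339×75.6 = 119.9379 per 100,000.
Difference = 127.3710 − 119.9379 = 7.4331.

7.4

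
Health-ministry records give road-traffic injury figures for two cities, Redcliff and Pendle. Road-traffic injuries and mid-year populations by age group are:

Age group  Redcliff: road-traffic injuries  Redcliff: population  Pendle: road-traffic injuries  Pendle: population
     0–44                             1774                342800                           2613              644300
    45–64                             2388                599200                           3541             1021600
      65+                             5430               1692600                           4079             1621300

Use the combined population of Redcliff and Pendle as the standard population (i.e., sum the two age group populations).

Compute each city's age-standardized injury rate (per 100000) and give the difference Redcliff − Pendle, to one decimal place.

71.6

Age-specific rates per 100000 for Redcliff: 517.50, 398.53, 320.81.
For Pendle: 405.56, 346.61, 251.59.
Combined standard total = 5921800; weights = 0.1667, 0.2737, 0.5596.
Redcliff: 0.1667×517.50 + 0.2737×398.53 + 0.5596×320.81 = 374.8680 per 100000.
Pendle: 0.1667×405.56 + 0.2737×346.61 + 0.5596×251.59 = 303.2614 per 100000.
Difference = 374.8680 − 303.2614 = 71.6065.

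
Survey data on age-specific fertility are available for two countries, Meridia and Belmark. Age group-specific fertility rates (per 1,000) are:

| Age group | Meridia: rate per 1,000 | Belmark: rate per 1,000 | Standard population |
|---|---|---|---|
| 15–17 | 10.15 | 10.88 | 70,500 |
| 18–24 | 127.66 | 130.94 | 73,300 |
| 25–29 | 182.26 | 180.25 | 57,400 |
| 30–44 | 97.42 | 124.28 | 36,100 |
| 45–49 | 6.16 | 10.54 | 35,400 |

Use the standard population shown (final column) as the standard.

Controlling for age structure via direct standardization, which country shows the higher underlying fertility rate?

Standard total = 272,700; weights = 0.2585, 0.2688, 0.2105, 0.1324, 0.1298.
Meridia: 0.2585×10.15 + 0.2688×127.66 + 0.2105×182.26 + 0.1324×97.42 + 0.1298×6.16 = 88.9978 per 1,000.
Belmark: 0.2585×10.88 + 0.2688×130.94 + 0.2105×180.25 + 0.1324×124.28 + 0.1298×10.54 = 93.7694 per 1,000.

Belmark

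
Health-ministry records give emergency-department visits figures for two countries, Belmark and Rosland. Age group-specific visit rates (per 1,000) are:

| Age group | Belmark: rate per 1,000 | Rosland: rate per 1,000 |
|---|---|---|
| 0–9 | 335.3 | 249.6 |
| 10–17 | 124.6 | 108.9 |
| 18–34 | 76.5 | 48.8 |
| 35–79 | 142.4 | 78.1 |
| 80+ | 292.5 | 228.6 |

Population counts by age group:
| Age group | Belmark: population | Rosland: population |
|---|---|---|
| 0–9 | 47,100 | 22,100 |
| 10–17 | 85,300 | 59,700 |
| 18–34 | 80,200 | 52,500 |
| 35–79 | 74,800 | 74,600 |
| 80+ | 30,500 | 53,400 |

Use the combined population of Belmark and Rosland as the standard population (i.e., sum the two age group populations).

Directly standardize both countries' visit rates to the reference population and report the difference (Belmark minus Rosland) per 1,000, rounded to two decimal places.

46.28

Combined standard total = 580,200; weights = 0.1193, 0.2499, 0.2287, 0.2575, 0.1446.
Belmark: 0.1193×335.3 + 0.2499×124.6 + 0.2287×76.5 + 0.2575×142.4 + 0.1446×292.5 = 167.5916 per 1,000.
Rosland: 0.1193×249.6 + 0.2499×108.9 + 0.2287×48.8 + 0.2575×78.1 + 0.1446×228.6 = 121.3138 per 1,000.
Difference = 167.5916 − 121.3138 = 46.2778.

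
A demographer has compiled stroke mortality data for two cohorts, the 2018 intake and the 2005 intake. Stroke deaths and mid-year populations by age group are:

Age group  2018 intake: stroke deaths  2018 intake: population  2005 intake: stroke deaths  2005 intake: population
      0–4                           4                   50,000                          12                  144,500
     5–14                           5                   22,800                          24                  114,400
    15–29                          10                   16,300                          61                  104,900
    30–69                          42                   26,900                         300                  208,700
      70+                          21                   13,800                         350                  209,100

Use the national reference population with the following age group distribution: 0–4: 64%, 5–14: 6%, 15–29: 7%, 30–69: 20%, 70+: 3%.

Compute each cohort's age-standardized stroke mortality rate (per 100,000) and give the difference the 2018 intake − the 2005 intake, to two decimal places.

2.11

Age-specific rates per 100,000 for the 2018 intake: 8.00, 21.93, 61.35, 156.13, 152.17.
For the 2005 intake: 8.30, 20.98, 58.15, 143.75, 167.38.
Standard weights: 0.64, 0.06, 0.07, 0.20, 0.03.
The 2018 intake: 0.6400×8.00 + 0.0600×21.93 + 0.0700×61.35 + 0.2000×156.13 + 0.0300×152.17 = 46.5223 per 100,000.
The 2005 intake: 0.6400×8.30 + 0.0600×20.98 + 0.0700×58.15 + 0.2000×143.75 + 0.0300×167.38 = 44.4151 per 100,000.
Difference = 46.5223 − 44.4151 = 2.1072.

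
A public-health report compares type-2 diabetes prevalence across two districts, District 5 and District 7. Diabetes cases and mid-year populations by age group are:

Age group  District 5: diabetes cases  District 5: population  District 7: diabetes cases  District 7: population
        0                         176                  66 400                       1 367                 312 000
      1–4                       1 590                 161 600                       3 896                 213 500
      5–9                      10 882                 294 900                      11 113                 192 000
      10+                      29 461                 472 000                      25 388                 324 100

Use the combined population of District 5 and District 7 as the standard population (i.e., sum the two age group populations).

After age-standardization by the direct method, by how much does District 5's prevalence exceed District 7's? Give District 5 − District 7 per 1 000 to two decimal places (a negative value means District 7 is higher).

Age-specific rates per 1 000 for District 5: 2.651, 9.839, 36.901, 62.417.
For District 7: 4.381, 18.248, 57.880, 78.334.
Combined standard total = 2 036 500; weights = 0.1858, 0.1842, 0.2391, 0.3909.
District 5: 0.1858×2.651 + 0.1842×9.839 + 0.2391×36.901 + 0.3909×62.417 = 35.5271 per 1 000.
District 7: 0.1858×4.381 + 0.1842×18.248 + 0.2391×57.880 + 0.3909×78.334 = 48.6355 per 1 000.
Difference = 35.5271 − 48.6355 = -13.1084.

-13.11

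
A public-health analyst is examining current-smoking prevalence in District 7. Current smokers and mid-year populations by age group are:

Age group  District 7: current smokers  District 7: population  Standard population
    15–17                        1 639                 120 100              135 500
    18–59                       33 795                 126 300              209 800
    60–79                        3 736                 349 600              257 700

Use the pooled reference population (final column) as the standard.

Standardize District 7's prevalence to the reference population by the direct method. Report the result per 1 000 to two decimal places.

100.73

Age-specific rates per 1 000 for District 7: 13.647, 267.577, 10.686.
Standard total = 603 000; weights = 0.2247, 0.3479, 0.4274.
Standardized rate: 0.2247×13.647 + 0.3479×267.577 + 0.4274×10.686 = 100.7310 per 1 000.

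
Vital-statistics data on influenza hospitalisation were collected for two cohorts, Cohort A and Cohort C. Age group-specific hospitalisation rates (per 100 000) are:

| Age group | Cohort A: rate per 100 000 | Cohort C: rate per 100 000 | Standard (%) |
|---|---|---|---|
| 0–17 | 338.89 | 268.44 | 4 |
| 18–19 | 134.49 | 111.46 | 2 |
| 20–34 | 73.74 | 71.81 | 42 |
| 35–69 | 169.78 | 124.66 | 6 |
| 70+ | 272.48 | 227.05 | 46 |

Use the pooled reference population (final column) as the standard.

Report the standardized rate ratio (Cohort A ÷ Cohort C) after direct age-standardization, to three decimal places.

1.179

Standard weights: 0.04, 0.02, 0.42, 0.06, 0.46.
Cohort A: 0.0400×338.89 + 0.0200×134.49 + 0.4200×73.74 + 0.0600×169.78 + 0.4600×272.48 = 182.7438 per 100 000.
Cohort C: 0.0400×268.44 + 0.0200×111.46 + 0.4200×71.81 + 0.0600×124.66 + 0.4600×227.05 = 155.0496 per 100 000.
Ratio = 182.7438 ÷ 155.0496 = 1.17862.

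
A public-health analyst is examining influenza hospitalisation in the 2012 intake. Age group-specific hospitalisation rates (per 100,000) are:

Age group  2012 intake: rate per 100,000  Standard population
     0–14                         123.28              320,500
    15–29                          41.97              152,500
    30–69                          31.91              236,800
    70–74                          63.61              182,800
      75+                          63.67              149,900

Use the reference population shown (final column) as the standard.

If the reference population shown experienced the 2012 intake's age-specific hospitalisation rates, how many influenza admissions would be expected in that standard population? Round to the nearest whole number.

Expected influenza admissions = Σ (standard pop × age-specific rate ÷ 100,000)
= 320,500×123.28/100,000 + 152,500×41.97/100,000 + 236,800×31.91/100,000 + 182,800×63.61/100,000 + 149,900×63.67/100,000
= 395.11 + 64.00 + 75.56 + 116.28 + 95.44 = 746.40.

746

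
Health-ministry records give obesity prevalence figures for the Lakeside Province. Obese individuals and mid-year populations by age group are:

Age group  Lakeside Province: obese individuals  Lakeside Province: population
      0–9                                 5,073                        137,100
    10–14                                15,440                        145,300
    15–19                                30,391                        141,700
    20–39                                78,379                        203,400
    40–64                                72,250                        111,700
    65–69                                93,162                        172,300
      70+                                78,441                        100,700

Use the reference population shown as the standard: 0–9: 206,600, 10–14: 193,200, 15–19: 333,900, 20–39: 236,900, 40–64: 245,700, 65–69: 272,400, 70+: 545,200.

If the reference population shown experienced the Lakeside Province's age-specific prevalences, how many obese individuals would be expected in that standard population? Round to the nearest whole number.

921973

Age-specific rates per 1,000 for the Lakeside Province: 37.002, 106.263, 214.474, 385.344, 646.822, 540.696, 778.957.
Expected obese individuals = Σ (standard pop × age-specific rate ÷ 1,000)
= 206,600×37.002/1,000 + 193,200×106.263/1,000 + 333,900×214.474/1,000 + 236,900×385.344/1,000 + 245,700×646.822/1,000 + 272,400×540.696/1,000 + 545,200×778.957/1,000
= 7644.65 + 20529.99 + 71612.95 + 91288.03 + 158924.13 + 147285.72 + 424687.52 = 921972.99.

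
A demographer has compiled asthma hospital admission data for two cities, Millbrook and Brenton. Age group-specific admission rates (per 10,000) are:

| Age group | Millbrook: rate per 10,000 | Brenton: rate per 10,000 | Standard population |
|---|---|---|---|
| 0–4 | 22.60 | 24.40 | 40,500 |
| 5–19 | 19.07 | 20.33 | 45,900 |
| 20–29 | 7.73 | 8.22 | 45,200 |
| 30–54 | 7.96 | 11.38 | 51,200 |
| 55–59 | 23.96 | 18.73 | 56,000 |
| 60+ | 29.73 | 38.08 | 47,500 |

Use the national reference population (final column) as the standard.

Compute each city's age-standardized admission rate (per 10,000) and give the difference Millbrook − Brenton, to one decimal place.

Standard total = 286,300; weights = 0.1415, 0.1603, 0.1579, 0.1788, 0.1956, 0.1659.
Millbrook: 0.1415×22.60 + 0.1603×19.07 + 0.1579×7.73 + 0.1788×7.96 + 0.1956×23.96 + 0.1659×29.73 = 18.5173 per 10,000.
Brenton: 0.1415×24.40 + 0.1603×20.33 + 0.1579×8.22 + 0.1788×11.38 + 0.1956×18.73 + 0.1659×38.08 = 20.0252 per 10,000.
Difference = 18.5173 − 20.0252 = -1.5080.

-1.5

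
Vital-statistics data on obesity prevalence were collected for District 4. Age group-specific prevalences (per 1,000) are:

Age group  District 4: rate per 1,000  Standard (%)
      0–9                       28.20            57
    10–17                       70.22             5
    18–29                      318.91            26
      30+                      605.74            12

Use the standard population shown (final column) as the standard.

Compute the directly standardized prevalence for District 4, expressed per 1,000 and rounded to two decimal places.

Standard weights: 0.57, 0.05, 0.26, 0.12.
Standardized rate: 0.5700×28.20 + 0.0500×70.22 + 0.2600×318.91 + 0.1200×605.74 = 175.1904 per 1,000.

175.19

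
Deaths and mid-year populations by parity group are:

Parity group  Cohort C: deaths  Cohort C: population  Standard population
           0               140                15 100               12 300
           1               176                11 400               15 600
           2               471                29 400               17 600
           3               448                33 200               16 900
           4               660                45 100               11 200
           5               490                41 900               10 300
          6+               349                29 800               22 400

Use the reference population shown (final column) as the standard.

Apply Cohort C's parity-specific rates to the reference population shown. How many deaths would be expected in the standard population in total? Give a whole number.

Parity-specific rates per 1 000 for Cohort C: 9.272, 15.439, 16.020, 13.494, 14.634, 11.695, 11.711.
Expected deaths = Σ (standard pop × parity-specific rate ÷ 1 000)
= 12 300×9.272/1 000 + 15 600×15.439/1 000 + 17 600×16.020/1 000 + 16 900×13.494/1 000 + 11 200×14.634/1 000 + 10 300×11.695/1 000 + 22 400×11.711/1 000
= 114.04 + 240.84 + 281.96 + 228.05 + 163.90 + 120.45 + 262.34 = 1411.58.

1412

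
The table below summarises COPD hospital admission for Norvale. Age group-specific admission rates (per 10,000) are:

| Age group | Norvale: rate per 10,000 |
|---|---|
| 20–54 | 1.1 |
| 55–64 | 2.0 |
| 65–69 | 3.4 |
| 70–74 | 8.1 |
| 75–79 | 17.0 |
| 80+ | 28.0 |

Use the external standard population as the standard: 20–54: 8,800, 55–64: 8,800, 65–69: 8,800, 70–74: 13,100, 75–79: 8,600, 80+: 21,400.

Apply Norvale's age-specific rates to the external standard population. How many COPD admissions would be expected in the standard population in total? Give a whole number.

91

Expected COPD admissions = Σ (standard pop × age-specific rate ÷ 10,000)
= 8,800×1.1/10,000 + 8,800×2.0/10,000 + 8,800×3.4/10,000 + 13,100×8.1/10,000 + 8,600×17.0/10,000 + 21,400×28.0/10,000
= 0.97 + 1.76 + 2.99 + 10.61 + 14.62 + 59.92 = 90.87.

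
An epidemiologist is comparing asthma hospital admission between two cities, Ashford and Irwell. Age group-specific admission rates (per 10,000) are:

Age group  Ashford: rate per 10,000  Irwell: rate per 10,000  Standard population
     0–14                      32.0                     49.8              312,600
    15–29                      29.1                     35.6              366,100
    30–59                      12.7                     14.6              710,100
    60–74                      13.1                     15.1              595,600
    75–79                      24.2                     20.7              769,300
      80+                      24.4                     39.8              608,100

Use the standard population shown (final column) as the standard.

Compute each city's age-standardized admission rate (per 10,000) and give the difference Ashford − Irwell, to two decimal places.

Standard total = 3,361,800; weights = 0.0930, 0.1089, 0.2112, 0.1772, 0.2288, 0.1809.
Ashford: 0.0930×32.0 + 0.1089×29.1 + 0.2112×12.7 + 0.1772×13.1 + 0.2288×24.2 + 0.1809×24.4 = 21.0994 per 10,000.
Irwell: 0.0930×49.8 + 0.1089×35.6 + 0.2112×14.6 + 0.1772×15.1 + 0.2288×20.7 + 0.1809×39.8 = 26.2028 per 10,000.
Difference = 21.0994 − 26.2028 = -5.1034.

-5.10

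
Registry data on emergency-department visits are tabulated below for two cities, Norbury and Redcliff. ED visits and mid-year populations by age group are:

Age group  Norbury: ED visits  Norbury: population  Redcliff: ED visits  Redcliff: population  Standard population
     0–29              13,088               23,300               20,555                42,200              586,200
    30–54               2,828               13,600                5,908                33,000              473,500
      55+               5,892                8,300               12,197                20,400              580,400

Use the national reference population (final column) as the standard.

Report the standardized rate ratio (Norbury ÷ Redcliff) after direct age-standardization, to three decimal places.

1.171

Age-specific rates per 1,000 for Norbury: 561.717, 207.941, 709.880.
For Redcliff: 487.085, 179.030, 597.892.
Standard total = 1,640,100; weights = 0.3574, 0.2887, 0.3539.
Norbury: 0.3574×561.717 + 0.2887×207.941 + 0.3539×709.880 = 512.0130 per 1,000.
Redcliff: 0.3574×487.085 + 0.2887×179.030 + 0.3539×597.892 = 437.3617 per 1,000.
Ratio = 512.0130 ÷ 437.3617 = 1.17069.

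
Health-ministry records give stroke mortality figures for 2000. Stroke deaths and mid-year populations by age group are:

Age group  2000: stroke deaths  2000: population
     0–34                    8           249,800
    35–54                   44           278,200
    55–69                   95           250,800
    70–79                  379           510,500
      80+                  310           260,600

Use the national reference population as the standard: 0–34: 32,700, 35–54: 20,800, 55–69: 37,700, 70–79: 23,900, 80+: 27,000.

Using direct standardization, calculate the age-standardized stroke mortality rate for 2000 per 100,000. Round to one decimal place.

Age-specific rates per 100,000 for 2000: 3.20, 15.82, 37.88, 74.24, 118.96.
Standard total = 142,100; weights = 0.2301, 0.1464, 0.2653, 0.1682, 0.1900.
Standardized rate: 0.2301×3.20 + 0.1464×15.82 + 0.2653×37.88 + 0.1682×74.24 + 0.1900×118.96 = 48.1907 per 100,000.

48.2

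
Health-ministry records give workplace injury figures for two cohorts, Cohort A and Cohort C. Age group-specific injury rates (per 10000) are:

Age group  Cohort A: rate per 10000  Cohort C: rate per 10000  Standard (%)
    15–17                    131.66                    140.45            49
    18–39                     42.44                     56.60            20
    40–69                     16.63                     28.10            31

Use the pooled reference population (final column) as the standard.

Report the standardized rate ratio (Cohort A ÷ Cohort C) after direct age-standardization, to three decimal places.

Standard weights: 0.49, 0.20, 0.31.
Cohort A: 0.4900×131.66 + 0.2000×42.44 + 0.3100×16.63 = 78.1567 per 10000.
Cohort C: 0.4900×140.45 + 0.2000×56.60 + 0.3100×28.10 = 88.8515 per 10000.
Ratio = 78.1567 ÷ 88.8515 = 0.87963.

0.880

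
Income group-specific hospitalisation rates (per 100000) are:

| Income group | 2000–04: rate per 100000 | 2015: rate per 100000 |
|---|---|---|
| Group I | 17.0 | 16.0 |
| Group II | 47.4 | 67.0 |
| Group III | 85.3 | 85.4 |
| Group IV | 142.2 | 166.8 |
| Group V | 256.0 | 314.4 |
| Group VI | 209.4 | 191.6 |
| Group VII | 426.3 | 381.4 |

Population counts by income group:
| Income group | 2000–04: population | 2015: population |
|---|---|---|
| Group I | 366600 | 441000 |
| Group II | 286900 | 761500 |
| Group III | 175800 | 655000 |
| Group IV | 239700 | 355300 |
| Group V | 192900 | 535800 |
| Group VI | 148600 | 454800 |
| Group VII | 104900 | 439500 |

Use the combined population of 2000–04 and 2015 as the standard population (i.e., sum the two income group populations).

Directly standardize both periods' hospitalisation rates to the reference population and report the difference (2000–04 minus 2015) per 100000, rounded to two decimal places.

-8.11

Combined standard total = 5158300; weights = 0.1566, 0.2032, 0.1611, 0.1153, 0.1413, 0.1170, 0.1055.
2000–04: 0.1566×17.0 + 0.2032×47.4 + 0.1611×85.3 + 0.1153×142.2 + 0.1413×256.0 + 0.1170×209.4 + 0.1055×426.3 = 148.0869 per 100000.
2015: 0.1566×16.0 + 0.2032×67.0 + 0.1611×85.4 + 0.1153×166.8 + 0.1413×314.4 + 0.1170×191.6 + 0.1055×381.4 = 156.1967 per 100000.
Difference = 148.0869 − 156.1967 = -8.1099.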